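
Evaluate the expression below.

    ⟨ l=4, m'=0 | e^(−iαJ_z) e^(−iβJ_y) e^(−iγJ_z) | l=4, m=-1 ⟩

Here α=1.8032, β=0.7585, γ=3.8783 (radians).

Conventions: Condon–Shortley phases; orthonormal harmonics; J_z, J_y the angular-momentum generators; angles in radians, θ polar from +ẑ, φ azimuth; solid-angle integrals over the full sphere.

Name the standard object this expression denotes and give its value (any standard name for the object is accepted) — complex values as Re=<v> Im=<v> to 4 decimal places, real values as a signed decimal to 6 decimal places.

This is a Wigner D-matrix element — the rotation-matrix element ⟨l m'| R(α,β,γ) |l m⟩ in the angular-momentum basis.
D^4_{0,-1}(1.8032,0.7585,3.8783) = e^{-i·0·1.8032}·d^4_{0,-1}(0.7585)·e^{-i·-1·3.8783}. Compute d first:
With c≡cos(β/2)=0.928943 and s≡sin(β/2)=0.370224, N=[24·24·6·120]^{1/2}=643.987578
k∈{0,1,2,3} keeps every argument non-negative
  k=0: (−1)^1·643.9876/(144)·0.9289^7·0.3702^1 = -0.988329
  k=1: (−1)^2·643.9876/(24)·0.9289^5·0.3702^3 = +0.941898
  k=2: (−1)^3·643.9876/(24)·0.9289^3·0.3702^5 = -0.149608
  k=3: (−1)^4·643.9876/(144)·0.9289^1·0.3702^7 = +0.003961
d^4_{0,-1}(0.7585) = -0.988329 +0.941898 -0.149608 +0.003961 = -0.192078
Attach z-rotation phases: D = e^{-i(0)(1.8032)}·(-0.192078)·e^{-i(-1)(3.8783)} = +0.142270+0.129048i

Wigner D-matrix element, Re=0.1423 Im=0.1290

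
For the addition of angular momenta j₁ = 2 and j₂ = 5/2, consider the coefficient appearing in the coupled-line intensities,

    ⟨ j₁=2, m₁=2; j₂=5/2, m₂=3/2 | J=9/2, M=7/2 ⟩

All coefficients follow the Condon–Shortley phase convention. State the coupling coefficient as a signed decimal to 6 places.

√[10·0!4!5!/10! · 4!0!4!1!8!1!] = √(184320)
  +(−1)^0/∏(0,0,0,4,4,1)! = 1/576  (running 1/576)
⟨..|..⟩ = √(184320)·(1/576) = +0.745356

+√(5/9) = +0.745356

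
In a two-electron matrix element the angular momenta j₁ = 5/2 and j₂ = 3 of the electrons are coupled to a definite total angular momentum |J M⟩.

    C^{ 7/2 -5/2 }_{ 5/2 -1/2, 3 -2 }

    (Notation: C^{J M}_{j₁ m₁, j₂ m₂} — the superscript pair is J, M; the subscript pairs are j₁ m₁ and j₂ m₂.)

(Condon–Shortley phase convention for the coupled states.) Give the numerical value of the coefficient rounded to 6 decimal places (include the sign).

-0.178174  (= −√(2/63))

√[8·2!3!4!/10! · 2!3!1!5!1!6!] = √(4608/7)
  +(−1)^0/∏(0,2,3,1,0,3)! = 1/72  (running 1/72)
  +(−1)^1/∏(1,1,2,0,1,4)! = -1/48  (running -1/144)
⟨..|..⟩ = √(4608/7)·(-1/144) = -0.178174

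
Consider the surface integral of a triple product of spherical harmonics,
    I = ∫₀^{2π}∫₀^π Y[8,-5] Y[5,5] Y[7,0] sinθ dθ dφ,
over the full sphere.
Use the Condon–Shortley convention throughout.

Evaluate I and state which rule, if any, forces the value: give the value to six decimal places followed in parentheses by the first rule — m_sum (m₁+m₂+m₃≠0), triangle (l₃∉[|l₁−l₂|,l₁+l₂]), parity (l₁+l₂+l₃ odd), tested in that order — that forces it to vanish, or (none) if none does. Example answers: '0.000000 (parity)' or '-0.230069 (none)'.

-0.164107 (none)

m-sum 0 ✓  L=20 even ✓  3≤7≤13 ✓
Π(2lᵢ+1) = 17×11×15 = 2805
triangle coeff Δ(8,5,7) = 1/814773960
Σ_t [1,5]: t=1:−1/87091200 t=2:+1/4976640 t=3:−1/2073600 t=4:+1/4976640 t=5:−1/87091200 = -1/9676800
(3j)²=360/46189 [(8 5 7; 0 0 0)], sign=+1
Σ_t [6,6]: t=6:+1/522547200 = 1/522547200
(3j)²=5/323 [(8 5 7; -5 5 0)], sign=-1
⇒ 4πI² = 27000/79781
I = (-1)√(27000/79781/(4π)) = -0.16410704
No selection rule forces the value: the integral is nonzero (none).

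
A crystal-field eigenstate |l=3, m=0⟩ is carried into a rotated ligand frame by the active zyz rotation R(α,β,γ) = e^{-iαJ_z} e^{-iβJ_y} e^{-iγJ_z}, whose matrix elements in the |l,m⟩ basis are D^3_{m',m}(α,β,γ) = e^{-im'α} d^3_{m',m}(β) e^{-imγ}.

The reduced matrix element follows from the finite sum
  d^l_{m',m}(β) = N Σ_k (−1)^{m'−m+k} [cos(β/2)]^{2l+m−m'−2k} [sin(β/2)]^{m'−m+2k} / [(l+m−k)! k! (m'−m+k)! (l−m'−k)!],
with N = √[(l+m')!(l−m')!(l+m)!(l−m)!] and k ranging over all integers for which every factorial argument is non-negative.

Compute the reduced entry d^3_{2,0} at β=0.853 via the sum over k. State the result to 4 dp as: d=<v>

d^3_{2,0}(β=0.8530) via the finite sum:
With c≡cos(β/2)=0.910419 and s≡sin(β/2)=0.413687, N=[120·1·6·6]^{1/2}=65.726707
k∈{0,1} keeps every argument non-negative
  k=0: (−1)^2·65.7267/(12)·0.9104^4·0.4137^2 = +0.643976
  k=1: (−1)^3·65.7267/(12)·0.9104^2·0.4137^4 = -0.132963
d^3_{2,0}(0.8530) = +0.643976 -0.132963 = +0.511013

d=0.5110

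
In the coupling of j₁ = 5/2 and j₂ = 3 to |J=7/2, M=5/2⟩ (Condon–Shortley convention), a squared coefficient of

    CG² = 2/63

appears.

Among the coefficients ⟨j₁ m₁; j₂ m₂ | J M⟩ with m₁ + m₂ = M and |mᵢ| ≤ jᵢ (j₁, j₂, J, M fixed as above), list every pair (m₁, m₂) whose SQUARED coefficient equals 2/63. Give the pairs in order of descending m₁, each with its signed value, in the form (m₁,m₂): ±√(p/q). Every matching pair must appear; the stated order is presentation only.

(1/2,2): −√(2/63)

Admissible pairs with m₁+m₂ = M = 5/2: (-1/2,3), (1/2,2), (3/2,1), (5/2,0)
  (m₁,m₂)=(5/2,0): CG² = 8/21, CG = +√(8/21)
  (m₁,m₂)=(3/2,1): CG² = 10/63, CG = −√(10/63)
  (m₁,m₂)=(1/2,2): CG² = 2/63, CG = −√(2/63)   ← matches the target
  (m₁,m₂)=(-1/2,3): CG² = 3/7, CG = +√(3/7)
Pairs with CG² = 2/63: (1/2,2): −√(2/63)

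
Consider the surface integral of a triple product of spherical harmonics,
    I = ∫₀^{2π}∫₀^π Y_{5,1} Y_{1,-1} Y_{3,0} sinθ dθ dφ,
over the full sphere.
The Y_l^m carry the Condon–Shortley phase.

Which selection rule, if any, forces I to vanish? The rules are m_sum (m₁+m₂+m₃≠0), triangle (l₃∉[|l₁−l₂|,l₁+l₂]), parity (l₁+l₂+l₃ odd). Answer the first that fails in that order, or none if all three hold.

azimuthal sum: 1 − 1 + 0 = 0  ✓
l₃ must lie in [4,6]; have l₃=3  ✗
L = 5 + 1 + 3 = 9 (odd)

triangle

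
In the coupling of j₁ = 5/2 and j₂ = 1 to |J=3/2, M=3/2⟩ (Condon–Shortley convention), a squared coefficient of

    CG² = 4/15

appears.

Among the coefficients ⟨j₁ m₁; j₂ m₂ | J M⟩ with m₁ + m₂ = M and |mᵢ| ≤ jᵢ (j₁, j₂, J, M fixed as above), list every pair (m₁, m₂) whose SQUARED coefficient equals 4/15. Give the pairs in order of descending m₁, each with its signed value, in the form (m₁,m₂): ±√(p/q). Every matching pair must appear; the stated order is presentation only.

Admissible pairs with m₁+m₂ = M = 3/2: (1/2,1), (3/2,0), (5/2,-1)
  (m₁,m₂)=(5/2,-1): CG² = 2/3, CG = +√(2/3)
  (m₁,m₂)=(3/2,0): CG² = 4/15, CG = −√(4/15)   ← matches the target
  (m₁,m₂)=(1/2,1): CG² = 1/15, CG = +√(1/15)
Pairs with CG² = 4/15: (3/2,0): −√(4/15)

(3/2,0): −√(4/15)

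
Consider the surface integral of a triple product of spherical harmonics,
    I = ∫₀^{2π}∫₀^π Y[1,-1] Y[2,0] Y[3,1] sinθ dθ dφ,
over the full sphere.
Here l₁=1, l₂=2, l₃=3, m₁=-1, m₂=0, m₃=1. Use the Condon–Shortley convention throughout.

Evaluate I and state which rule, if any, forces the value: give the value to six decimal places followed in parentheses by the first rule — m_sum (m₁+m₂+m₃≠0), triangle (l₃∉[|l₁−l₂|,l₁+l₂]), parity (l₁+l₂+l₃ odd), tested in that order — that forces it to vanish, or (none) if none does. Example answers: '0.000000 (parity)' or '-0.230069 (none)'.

-0.202301 (none)

Checks pass: Σm=0; 6 even; l₃=3∈[1,3].
(2·1+1)(2·2+1)(2·3+1) = 105
Δ: 0! 2! 4! / 7! → 1/105
sum: t=0:+1/4 = 1/4
3j²(1 2 3; 0 0 0) = Δ·Π!·Σ² = 3/35  (sign -1)
sum: t=0:+1/8 = 1/8
3j²(1 2 3; -1 0 1) = Δ·Π!·Σ² = 2/35  (sign +1)
combine: 4πI² = 105·3/35·2/35 = 18/35
take √, sign -1: I = -0.20230066
No selection rule forces the value: the integral is nonzero (none).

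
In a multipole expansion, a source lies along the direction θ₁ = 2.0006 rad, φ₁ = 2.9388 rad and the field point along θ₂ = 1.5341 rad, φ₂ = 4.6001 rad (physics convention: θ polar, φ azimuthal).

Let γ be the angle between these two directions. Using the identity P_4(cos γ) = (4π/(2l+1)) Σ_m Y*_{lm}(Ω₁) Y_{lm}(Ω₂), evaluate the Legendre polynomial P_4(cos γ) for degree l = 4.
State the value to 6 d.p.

Term-by-term m-sum for l=4 (normalisation 4π/9 = 1.396263):
  [-4]  conj(Y_{4,-4})(Ω₁) = (0.208109, -0.219122) ; Y_{4,-4}(Ω₂) = (0.397567, 0.191633) ; Δ = (0.124728, -0.047235)
  [-3]  conj(Y_{4,-3})(Ω₁) = (0.321503, -0.223929) ; Y_{4,-3}(Ω₂) = (0.015148, -0.043253) ; Δ = (-0.004816, -0.017298)
  [-2]  conj(Y_{4,-2})(Ω₁) = (0.054721, -0.023497) ; Y_{4,-2}(Ω₂) = (0.322615, 0.073695) ; Δ = (0.019386, -0.003548)
  [-1]  conj(Y_{4,-1})(Ω₁) = (-0.313246, 0.064409) ; Y_{4,-1}(Ω₂) = (0.005812, -0.051545) ; Δ = (0.001499, 0.016521)
  [+0]  conj(Y_{4,0})(Ω₁) = (-0.122054, -0.000000) ; Y_{4,0}(Ω₂) = (0.313092, 0.000000) ; Δ = (-0.038214, -0.000000)
  [+1]  conj(Y_{4,1})(Ω₁) = (0.313246, 0.064409) ; Y_{4,1}(Ω₂) = (-0.005812, -0.051545) ; Δ = (0.001499, -0.016521)
  [+2]  conj(Y_{4,2})(Ω₁) = (0.054721, 0.023497) ; Y_{4,2}(Ω₂) = (0.322615, -0.073695) ; Δ = (0.019386, 0.003548)
  [+3]  conj(Y_{4,3})(Ω₁) = (-0.321503, -0.223929) ; Y_{4,3}(Ω₂) = (-0.015148, -0.043253) ; Δ = (-0.004816, 0.017298)
  [+4]  conj(Y_{4,4})(Ω₁) = (0.208109, 0.219122) ; Y_{4,4}(Ω₂) = (0.397567, -0.191633) ; Δ = (0.124728, 0.047235)
Σ over m = (0.243381, -0.000000); ×(4π/9) → (0.339824, -0.000000). Real part: 0.339824

0.339824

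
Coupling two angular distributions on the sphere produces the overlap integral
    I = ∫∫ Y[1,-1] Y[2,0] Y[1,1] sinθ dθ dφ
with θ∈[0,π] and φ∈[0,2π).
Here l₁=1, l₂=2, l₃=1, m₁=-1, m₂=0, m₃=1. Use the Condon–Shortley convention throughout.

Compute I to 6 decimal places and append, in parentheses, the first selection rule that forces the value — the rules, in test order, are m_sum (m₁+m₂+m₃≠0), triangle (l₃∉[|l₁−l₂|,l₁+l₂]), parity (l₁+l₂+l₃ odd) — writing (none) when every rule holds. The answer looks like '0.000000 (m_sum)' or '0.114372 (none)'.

0.126157 (none)

Checks pass: Σm=0; 4 even; l₃=1∈[1,3].
(2·1+1)(2·2+1)(2·1+1) = 45
Δ: 2! 0! 2! / 5! → 1/30
sum: t=1:−1/1 = -1/1
3j²(1 2 1; 0 0 0) = Δ·Π!·Σ² = 2/15  (sign +1)
sum: t=2:+1/4 = 1/4
3j²(1 2 1; -1 0 1) = Δ·Π!·Σ² = 1/30  (sign +1)
combine: 4πI² = 45·2/15·1/30 = 1/5
take √, sign +1: I = 0.12615663
No selection rule forces the value: the integral is nonzero (none).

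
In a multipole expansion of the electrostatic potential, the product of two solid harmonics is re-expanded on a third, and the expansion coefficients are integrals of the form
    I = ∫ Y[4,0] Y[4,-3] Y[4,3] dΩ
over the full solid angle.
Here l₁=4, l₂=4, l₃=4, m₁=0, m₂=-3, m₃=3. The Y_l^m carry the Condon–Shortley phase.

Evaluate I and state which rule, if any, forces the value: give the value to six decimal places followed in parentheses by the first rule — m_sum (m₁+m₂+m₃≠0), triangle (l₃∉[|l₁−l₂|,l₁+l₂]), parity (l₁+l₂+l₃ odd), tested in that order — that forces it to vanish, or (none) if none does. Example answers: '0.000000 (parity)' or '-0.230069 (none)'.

m-sum 0 ✓  L=12 even ✓  0≤4≤8 ✓
Π(2lᵢ+1) = 9×9×9 = 729
triangle coeff Δ(4,4,4) = 1/450450
Σ_t [0,4]: t=0:+1/13824 t=1:−1/216 t=2:+1/64 t=3:−1/216 t=4:+1/13824 = 5/768
(3j)²=18/1001 [(4 4 4; 0 0 0)], sign=+1
Σ_t [0,1]: t=0:+1/3456 t=1:−1/864 = -1/1152
(3j)²=7/286 [(4 4 4; 0 -3 3)], sign=+1
⇒ 4πI² = 6561/20449
I = (+1)√(6561/20449/(4π)) = 0.15978796
No selection rule forces the value: the integral is nonzero (none).

0.159788 (none)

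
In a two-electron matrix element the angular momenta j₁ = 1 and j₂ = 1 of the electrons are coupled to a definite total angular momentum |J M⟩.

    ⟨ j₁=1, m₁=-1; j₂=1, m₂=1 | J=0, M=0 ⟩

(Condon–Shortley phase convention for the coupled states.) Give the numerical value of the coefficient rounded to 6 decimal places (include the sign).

j₁+j₂−J=2  J+j₁−j₂=0  J−j₁+j₂=0  j₁+j₂+J+1=3
(j₁±m₁, j₂±m₂, J±M) = (0,2,2,0,0,0)
P² = 4/3
sum k=2..2:
  [2] +1/2 = 1/2
S = 1/2
C² = P²·S² = 1/3 ; C = +0.577350

+√(1/3) ≈ +0.577350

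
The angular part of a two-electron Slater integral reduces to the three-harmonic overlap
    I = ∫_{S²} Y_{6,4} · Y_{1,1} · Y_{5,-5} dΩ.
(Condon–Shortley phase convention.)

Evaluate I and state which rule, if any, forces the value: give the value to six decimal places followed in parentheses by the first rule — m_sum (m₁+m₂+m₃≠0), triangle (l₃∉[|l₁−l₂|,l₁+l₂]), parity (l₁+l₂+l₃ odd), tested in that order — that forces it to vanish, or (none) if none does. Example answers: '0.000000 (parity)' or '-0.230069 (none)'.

0.040859 (none)

m-sum 0 ✓  L=12 even ✓  5≤5≤7 ✓
Π(2lᵢ+1) = 13×3×11 = 429
triangle coeff Δ(6,1,5) = 1/858
Σ_t [1,1]: t=1:−1/14400 = -1/14400
(3j)²=6/143 [(6 1 5; 0 0 0)], sign=+1
Σ_t [2,2]: t=2:+1/7257600 = 1/7257600
(3j)²=1/858 [(6 1 5; 4 1 -5)], sign=+1
⇒ 4πI² = 3/143
I = (+1)√(3/143/(4π)) = 0.04085899
No selection rule forces the value: the integral is nonzero (none).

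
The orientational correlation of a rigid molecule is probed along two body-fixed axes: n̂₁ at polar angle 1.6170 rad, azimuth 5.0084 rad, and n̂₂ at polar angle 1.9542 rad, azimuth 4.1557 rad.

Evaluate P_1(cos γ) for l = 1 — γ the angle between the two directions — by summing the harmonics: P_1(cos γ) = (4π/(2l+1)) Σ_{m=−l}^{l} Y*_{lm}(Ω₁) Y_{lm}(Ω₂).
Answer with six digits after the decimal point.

0.626809

Term-by-term m-sum for l=1 (normalisation 4π/3 = 4.188790):
  m=-1: (0.10068 - 0.33012j) × (-0.16930 + 0.27203j) = 0.07276 + 0.08327j  (running Σ = 0.07276 + 0.08327j)
  m=0: (-0.02257 + 0.00000j) × (-0.18278 + 0.00000j) = 0.00412 + 0.00000j  (running Σ = 0.07688 + 0.08327j)
  m=1: (-0.10068 - 0.33012j) × (0.16930 + 0.27203j) = 0.07276 - 0.08327j  (running Σ = 0.14964 + 0.00000j)
Accumulated sum 0.14964 + 0.00000j; after 4π/(2l+1) scaling, 0.62681 + 0.00000j ⇒ P_1 = 0.626809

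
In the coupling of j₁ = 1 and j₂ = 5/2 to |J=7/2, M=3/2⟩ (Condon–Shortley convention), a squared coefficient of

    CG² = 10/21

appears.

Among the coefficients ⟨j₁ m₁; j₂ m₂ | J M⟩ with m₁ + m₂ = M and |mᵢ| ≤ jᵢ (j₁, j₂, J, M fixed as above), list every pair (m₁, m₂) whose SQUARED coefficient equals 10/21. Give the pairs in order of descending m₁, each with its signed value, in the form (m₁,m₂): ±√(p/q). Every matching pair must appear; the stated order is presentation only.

Admissible pairs with m₁+m₂ = M = 3/2: (-1,5/2), (0,3/2), (1,1/2)
  (m₁,m₂)=(1,1/2): CG² = 10/21, CG = +√(10/21)   ← matches the target
  (m₁,m₂)=(0,3/2): CG² = 10/21, CG = +√(10/21)   ← matches the target
  (m₁,m₂)=(-1,5/2): CG² = 1/21, CG = +√(1/21)
Pairs with CG² = 10/21: (1,1/2): +√(10/21); (0,3/2): +√(10/21)

(1,1/2): +√(10/21); (0,3/2): +√(10/21)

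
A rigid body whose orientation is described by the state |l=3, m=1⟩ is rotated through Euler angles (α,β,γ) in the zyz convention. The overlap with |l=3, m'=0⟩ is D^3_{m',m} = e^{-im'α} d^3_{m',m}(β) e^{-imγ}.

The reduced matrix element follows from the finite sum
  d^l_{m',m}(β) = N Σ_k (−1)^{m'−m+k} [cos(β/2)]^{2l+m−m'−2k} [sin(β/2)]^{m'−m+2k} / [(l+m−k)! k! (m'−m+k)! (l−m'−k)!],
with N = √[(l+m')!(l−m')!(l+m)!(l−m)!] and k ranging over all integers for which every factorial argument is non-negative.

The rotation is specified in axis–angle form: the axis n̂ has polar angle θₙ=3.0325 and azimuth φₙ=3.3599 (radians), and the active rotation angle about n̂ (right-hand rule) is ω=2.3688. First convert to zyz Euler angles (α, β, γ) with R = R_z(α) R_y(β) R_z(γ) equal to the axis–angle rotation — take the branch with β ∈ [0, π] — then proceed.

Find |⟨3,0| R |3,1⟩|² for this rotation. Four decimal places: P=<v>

Axis–angle → zyz. n̂ = (sinθₙcosφₙ, sinθₙsinφₙ, cosθₙ) = (-0.106292, -0.023580, -0.994055), ω = 2.3688.
R = I cosω + sinω [n̂]ₓ + (1−cosω) n̂n̂ᵀ gives
  R = [-0.696577, +0.698288, +0.164847; -0.689686, -0.715010, +0.114429; +0.197772, -0.033984, +0.979659]
β = atan2(√(R₁₃²+R₂₃²), R₃₃) = 0.202042; α = atan2(R₂₃, R₁₃) mod 2π = 0.606789; γ = atan2(R₃₂, −R₃₁) mod 2π = 3.311767
Split into d^3_{0,1}(β=0.2020) × two z-phases.
c=cos(0.202042/2)=0.994902, s=sin(0.202042/2)=0.100849; N=√[6·6·24·2]=41.569219
k∈{1,2,3} keeps every argument non-negative
  k=1: (−1)^0·41.5692/(12)·0.9949^5·0.1008^1 = +0.340537
  k=2: (−1)^1·41.5692/(4)·0.9949^3·0.1008^3 = -0.010497
  k=3: (−1)^2·41.5692/(12)·0.9949^1·0.1008^5 = +0.000036
d^3_{0,1}(0.2020) = +0.340537 -0.010497 +0.000036 = +0.330076
|D^3_{0,1}|² = |d^3_{0,1}(β)|² = (+0.330076)² = 0.108950 (the z-rotation phases have unit modulus)

P=0.1090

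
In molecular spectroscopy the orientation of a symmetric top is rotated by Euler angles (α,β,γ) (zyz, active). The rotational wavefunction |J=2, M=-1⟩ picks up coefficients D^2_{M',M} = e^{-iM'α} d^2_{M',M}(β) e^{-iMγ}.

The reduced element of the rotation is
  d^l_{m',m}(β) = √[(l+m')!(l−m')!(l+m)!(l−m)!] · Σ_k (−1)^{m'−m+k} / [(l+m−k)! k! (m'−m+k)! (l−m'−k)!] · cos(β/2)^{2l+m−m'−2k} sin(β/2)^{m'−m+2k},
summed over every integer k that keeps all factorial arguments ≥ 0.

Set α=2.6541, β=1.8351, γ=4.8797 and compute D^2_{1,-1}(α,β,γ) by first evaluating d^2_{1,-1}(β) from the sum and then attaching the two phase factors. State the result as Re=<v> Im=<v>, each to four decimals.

First d^2_{1,-1}(β=1.8351), then the phase factors e^{-i(1)α} and e^{-i(-1)γ}:
c=cos(1.835100/2)=0.607768, s=sin(1.835100/2)=0.794115; N=√[6·1·1·6]=6.000000
Admissible k: 0..1 (factorial args all ≥0)
  k=0: (−1)^2·6.0000/(2)·0.6078^2·0.7941^2 = +0.698816
  k=1: (−1)^3·6.0000/(6)·0.6078^0·0.7941^4 = -0.397680
d^2_{1,-1}(1.8351) = +0.698816 -0.397680 = +0.301137
Phases: e^{-i·(1)·2.6541}=-0.883510-0.468412i, e^{-i·(-1)·4.8797}=+0.166532-0.986036i ⇒ D=-0.183393+0.238852i

Re=-0.1834 Im=0.2389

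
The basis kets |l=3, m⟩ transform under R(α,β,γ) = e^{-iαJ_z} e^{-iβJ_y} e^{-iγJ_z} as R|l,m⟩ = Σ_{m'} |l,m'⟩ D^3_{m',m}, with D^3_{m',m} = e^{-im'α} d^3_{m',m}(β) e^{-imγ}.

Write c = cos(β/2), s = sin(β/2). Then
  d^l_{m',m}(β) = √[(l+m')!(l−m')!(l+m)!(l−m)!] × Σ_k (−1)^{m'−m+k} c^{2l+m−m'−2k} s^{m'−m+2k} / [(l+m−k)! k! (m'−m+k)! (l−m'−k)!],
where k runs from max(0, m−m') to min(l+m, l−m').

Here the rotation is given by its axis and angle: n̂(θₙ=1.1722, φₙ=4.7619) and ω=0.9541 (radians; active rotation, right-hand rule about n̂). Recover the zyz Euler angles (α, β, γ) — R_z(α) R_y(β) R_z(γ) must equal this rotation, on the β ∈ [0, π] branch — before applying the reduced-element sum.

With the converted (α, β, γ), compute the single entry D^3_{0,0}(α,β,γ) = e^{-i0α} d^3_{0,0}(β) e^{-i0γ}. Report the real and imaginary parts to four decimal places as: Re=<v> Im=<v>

Re=-0.3017 Im=0.0000

Axis–angle → zyz. n̂ = (sinθₙcosφₙ, sinθₙsinφₙ, cosθₙ) = (+0.045611, -0.920477, +0.388125), ω = 0.9541.
R = I cosω + sinω [n̂]ₓ + (1−cosω) n̂n̂ᵀ gives
  R = [+0.579220, -0.334333, -0.743455; +0.298927, +0.935604, -0.187850; +0.758384, -0.113432, +0.641862]
β = atan2(√(R₁₃²+R₂₃²), R₃₃) = 0.873872; α = atan2(R₂₃, R₁₃) mod 2π = 3.389085; γ = atan2(R₃₂, −R₃₁) mod 2π = 3.290063
First d^3_{0,0}(β=0.8739), then the phase factors e^{-i(0)α} and e^{-i(0)γ}:
c=cos(0.873872/2)=0.906052, s=sin(0.873872/2)=0.423165; N=√[6·6·6·6]=36.000000
k: max(0,(0)−(0))=0 … min(3+(0),3−(0))=3
  k=0: (−1)^0·36.0000/(36)·0.9061^6·0.4232^0 = +0.553248
  k=1: (−1)^1·36.0000/(4)·0.9061^4·0.4232^2 = -1.086116
  k=2: (−1)^2·36.0000/(4)·0.9061^2·0.4232^4 = +0.236914
  k=3: (−1)^3·36.0000/(36)·0.9061^0·0.4232^6 = -0.005742
d^3_{0,0}(0.8739) = +0.553248 -1.086116 +0.236914 -0.005742 = -0.301696
D = (+1.000000+0.000000i)·(-0.301696)·(+1.000000+0.000000i) = -0.301696+0.000000i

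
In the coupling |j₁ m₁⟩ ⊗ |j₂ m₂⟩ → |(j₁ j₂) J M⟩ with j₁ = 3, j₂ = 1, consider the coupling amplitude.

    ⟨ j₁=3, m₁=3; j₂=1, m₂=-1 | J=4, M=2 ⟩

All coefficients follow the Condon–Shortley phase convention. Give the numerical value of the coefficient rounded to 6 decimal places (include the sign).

+0.188982  (= +√(1/28))

√[9·0!6!2!/9! · 6!0!0!2!6!2!] = √(518400/7)
  +(−1)^0/∏(0,0,0,0,6,2)! = 1/1440  (running 1/1440)
⟨..|..⟩ = √(518400/7)·(1/1440) = +0.188982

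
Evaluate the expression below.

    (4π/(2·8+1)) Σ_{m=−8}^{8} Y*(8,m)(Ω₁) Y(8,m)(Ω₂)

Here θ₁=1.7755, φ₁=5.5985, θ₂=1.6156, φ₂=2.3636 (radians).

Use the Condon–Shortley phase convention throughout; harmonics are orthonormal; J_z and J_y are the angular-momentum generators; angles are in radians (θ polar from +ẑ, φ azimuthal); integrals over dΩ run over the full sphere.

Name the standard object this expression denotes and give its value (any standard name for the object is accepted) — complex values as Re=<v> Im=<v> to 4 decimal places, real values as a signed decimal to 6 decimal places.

This sum is the spherical-harmonic addition theorem: it equals the Legendre polynomial P_l(cos γ) of the angle γ between the two directions.
Term-by-term m-sum for l=8 (normalisation 4π/17 = 0.739198):
  [-8]  conj(Y_{8,-8})(Ω₁) = (0.301541, 0.314042) ; Y_{8,-8}(Ω₂) = (0.510409, -0.030274) ; Δ = (0.163416, 0.151161)
  [-7]  conj(Y_{8,-7})(Ω₁) = (-0.029041, -0.360385) ; Y_{8,-7}(Ω₂) = (0.061391, -0.068111) ; Δ = (-0.026329, -0.020147)
  [-6]  conj(Y_{8,-6})(Ω₁) = (0.071639, -0.103759) ; Y_{8,-6}(Ω₂) = (0.016119, 0.362539) ; Δ = (0.038771, 0.024299)
  [-5]  conj(Y_{8,-5})(Ω₁) = (-0.340071, 0.098465) ; Y_{8,-5}(Ω₂) = (0.078866, 0.073231) ; Δ = (-0.034031, -0.017138)
  [-4]  conj(Y_{8,-4})(Ω₁) = (-0.010476, -0.004464) ; Y_{8,-4}(Ω₂) = (-0.319310, 0.009461) ; Δ = (0.003387, 0.001326)
  [-3]  conj(Y_{8,-3})(Ω₁) = (0.154286, 0.294011) ; Y_{8,-3}(Ω₂) = (-0.079479, 0.083091) ; Δ = (-0.036692, -0.010548)
  [-2]  conj(Y_{8,-2})(Ω₁) = (0.008013, -0.039244) ; Y_{8,-2}(Ω₂) = (-0.004455, -0.300744) ; Δ = (-0.011838, -0.002235)
  [-1]  conj(Y_{8,-1})(Ω₁) = (0.246664, -0.201386) ; Y_{8,-1}(Ω₂) = (-0.084123, -0.082886) ; Δ = (-0.037442, -0.003504)
  [+0]  conj(Y_{8,0})(Ω₁) = (-0.055076, -0.000000) ; Y_{8,0}(Ω₂) = (0.295322, 0.000000) ; Δ = (-0.016265, -0.000000)
  [+1]  conj(Y_{8,1})(Ω₁) = (-0.246664, -0.201386) ; Y_{8,1}(Ω₂) = (0.084123, -0.082886) ; Δ = (-0.037442, 0.003504)
  [+2]  conj(Y_{8,2})(Ω₁) = (0.008013, 0.039244) ; Y_{8,2}(Ω₂) = (-0.004455, 0.300744) ; Δ = (-0.011838, 0.002235)
  [+3]  conj(Y_{8,3})(Ω₁) = (-0.154286, 0.294011) ; Y_{8,3}(Ω₂) = (0.079479, 0.083091) ; Δ = (-0.036692, 0.010548)
  [+4]  conj(Y_{8,4})(Ω₁) = (-0.010476, 0.004464) ; Y_{8,4}(Ω₂) = (-0.319310, -0.009461) ; Δ = (0.003387, -0.001326)
  [+5]  conj(Y_{8,5})(Ω₁) = (0.340071, 0.098465) ; Y_{8,5}(Ω₂) = (-0.078866, 0.073231) ; Δ = (-0.034031, 0.017138)
  [+6]  conj(Y_{8,6})(Ω₁) = (0.071639, 0.103759) ; Y_{8,6}(Ω₂) = (0.016119, -0.362539) ; Δ = (0.038771, -0.024299)
  [+7]  conj(Y_{8,7})(Ω₁) = (0.029041, -0.360385) ; Y_{8,7}(Ω₂) = (-0.061391, -0.068111) ; Δ = (-0.026329, 0.020147)
  [+8]  conj(Y_{8,8})(Ω₁) = (0.301541, -0.314042) ; Y_{8,8}(Ω₂) = (0.510409, 0.030274) ; Δ = (0.163416, -0.151161)
Accumulated sum (0.102221, 0.000000); after 4π/(2l+1) scaling, (0.075561, 0.000000) ⇒ P_8 = 0.075561

Legendre polynomial (addition theorem), +0.075561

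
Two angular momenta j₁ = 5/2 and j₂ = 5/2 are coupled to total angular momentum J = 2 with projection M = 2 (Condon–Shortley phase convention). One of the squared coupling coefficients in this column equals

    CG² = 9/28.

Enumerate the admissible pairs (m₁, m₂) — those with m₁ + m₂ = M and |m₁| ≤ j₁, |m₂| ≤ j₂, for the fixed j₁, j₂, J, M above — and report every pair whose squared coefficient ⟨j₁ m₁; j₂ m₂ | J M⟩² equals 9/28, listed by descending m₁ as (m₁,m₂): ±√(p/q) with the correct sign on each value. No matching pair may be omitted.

(3/2,1/2): −√(9/28); (1/2,3/2): +√(9/28)

Admissible pairs with m₁+m₂ = M = 2: (-1/2,5/2), (1/2,3/2), (3/2,1/2), (5/2,-1/2)
  (m₁,m₂)=(5/2,-1/2): CG² = 5/28, CG = +√(5/28)
  (m₁,m₂)=(3/2,1/2): CG² = 9/28, CG = −√(9/28)   ← matches the target
  (m₁,m₂)=(1/2,3/2): CG² = 9/28, CG = +√(9/28)   ← matches the target
  (m₁,m₂)=(-1/2,5/2): CG² = 5/28, CG = −√(5/28)
Pairs with CG² = 9/28: (3/2,1/2): −√(9/28); (1/2,3/2): +√(9/28)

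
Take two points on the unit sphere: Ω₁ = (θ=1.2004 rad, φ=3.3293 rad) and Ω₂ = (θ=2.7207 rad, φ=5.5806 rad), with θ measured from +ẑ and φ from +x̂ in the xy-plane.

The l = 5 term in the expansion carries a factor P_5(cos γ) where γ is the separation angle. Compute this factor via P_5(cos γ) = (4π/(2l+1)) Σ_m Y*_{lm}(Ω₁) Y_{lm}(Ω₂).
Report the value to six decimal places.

Addition theorem: P_5(cos γ) = (4π/11) Σ_m Y*_{lm}(Ω₁) Y_{lm}(Ω₂), m = −5…5:
  m=-5: (-0.19307 - 0.26355j) × (-0.00492 - 0.00192j) = 0.00045 + 0.00167j  (running Σ = 0.00045 + 0.00167j)
  m=-4: (0.29331 + 0.27370j) × (0.03530 - 0.01214j) = 0.01368 + 0.00610j  (running Σ = 0.01412 + 0.00777j)
  m=-3: (-0.04249 - 0.02682j) × (-0.07842 + 0.13174j) = 0.00687 - 0.00349j  (running Σ = 0.02099 + 0.00428j)
  m=-2: (-0.30100 - 0.11863j) × (-0.06383 - 0.38183j) = -0.02608 + 0.12250j  (running Σ = -0.00510 + 0.12678j)
  m=-1: (0.13900 + 0.02640j) × (0.39059 + 0.33072j) = 0.04556 + 0.05628j  (running Σ = 0.04047 + 0.18306j)
  m=0: (0.29250 + 0.00000j) × (-0.04348 + 0.00000j) = -0.01272 + 0.00000j  (running Σ = 0.02775 + 0.18306j)
  m=1: (-0.13900 + 0.02640j) × (-0.39059 + 0.33072j) = 0.04556 - 0.05628j  (running Σ = 0.07331 + 0.12678j)
  m=2: (-0.30100 + 0.11863j) × (-0.06383 + 0.38183j) = -0.02608 - 0.12250j  (running Σ = 0.04723 + 0.00428j)
  m=3: (0.04249 - 0.02682j) × (0.07842 + 0.13174j) = 0.00687 + 0.00349j  (running Σ = 0.05409 + 0.00777j)
  m=4: (0.29331 - 0.27370j) × (0.03530 + 0.01214j) = 0.01368 - 0.00610j  (running Σ = 0.06777 + 0.00167j)
  m=5: (0.19307 - 0.26355j) × (0.00492 - 0.00192j) = 0.00045 - 0.00167j  (running Σ = 0.06821 + 0.00000j)
Accumulated sum 0.06821 + 0.00000j; after 4π/(2l+1) scaling, 0.07793 + 0.00000j ⇒ P_5 = 0.077927

0.077927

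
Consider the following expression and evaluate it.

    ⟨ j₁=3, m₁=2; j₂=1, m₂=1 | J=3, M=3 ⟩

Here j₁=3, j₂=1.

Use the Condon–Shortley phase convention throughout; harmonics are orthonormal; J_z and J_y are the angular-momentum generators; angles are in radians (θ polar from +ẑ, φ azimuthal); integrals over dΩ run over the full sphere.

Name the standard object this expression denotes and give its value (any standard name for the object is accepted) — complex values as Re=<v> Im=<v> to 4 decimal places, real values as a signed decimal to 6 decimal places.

This is a Clebsch–Gordan (vector-coupling) coefficient.
√[7·1!5!1!/8! · 5!1!2!0!6!0!] = √(3600)
  +(−1)^1/∏(1,0,0,1,5,0)! = -1/120  (running -1/120)
⟨..|..⟩ = √(3600)·(-1/120) = -0.500000

Clebsch–Gordan coefficient, −√(1/4) ≈ -0.500000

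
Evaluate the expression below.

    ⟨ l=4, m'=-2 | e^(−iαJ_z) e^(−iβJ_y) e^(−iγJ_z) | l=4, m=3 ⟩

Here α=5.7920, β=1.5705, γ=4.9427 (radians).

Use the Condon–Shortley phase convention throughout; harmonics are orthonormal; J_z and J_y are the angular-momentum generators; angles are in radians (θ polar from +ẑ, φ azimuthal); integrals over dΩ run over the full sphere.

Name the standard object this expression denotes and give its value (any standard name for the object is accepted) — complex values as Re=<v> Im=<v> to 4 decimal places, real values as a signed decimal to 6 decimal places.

Wigner D-matrix element, Re=-0.4653 Im=0.0479

This is a Wigner D-matrix element — the rotation-matrix element ⟨l m'| R(α,β,γ) |l m⟩ in the angular-momentum basis.
Split into d^4_{-2,3}(β=1.5705) × two z-phases.
Half-angle: c=0.707212, s=0.707002. N=√(2·720·5040·1)=2693.993318
k∈{5,6} keeps every argument non-negative
  k=5: (−1)^0·2693.9933/(240)·0.7072^3·0.7070^5 = +0.701353
  k=6: (−1)^1·2693.9933/(720)·0.7072^1·0.7070^7 = -0.233646
d^4_{-2,3}(1.5705) = +0.701353 -0.233646 = +0.467707
D = (+0.555052-0.831816i)·(+0.467707)·(-0.637257-0.770652i) = -0.465252+0.047859i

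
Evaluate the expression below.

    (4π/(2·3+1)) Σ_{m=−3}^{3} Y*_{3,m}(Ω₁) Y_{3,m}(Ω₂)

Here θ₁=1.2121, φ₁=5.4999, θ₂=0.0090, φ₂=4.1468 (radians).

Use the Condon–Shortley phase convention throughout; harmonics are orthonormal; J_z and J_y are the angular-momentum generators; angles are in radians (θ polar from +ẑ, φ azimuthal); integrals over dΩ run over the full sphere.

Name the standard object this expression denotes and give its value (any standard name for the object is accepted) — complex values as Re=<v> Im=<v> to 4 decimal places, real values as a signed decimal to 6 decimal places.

Legendre polynomial (addition theorem), -0.419453

This sum is the spherical-harmonic addition theorem: it equals the Legendre polynomial P_l(cos γ) of the angle γ between the two directions.
Addition theorem: P_3(cos γ) = (4π/7) Σ_m Y*_{lm}(Ω₁) Y_{lm}(Ω₂), m = −3…3:
  [-3]  conj(Y_{3,-3})(Ω₁) = -0.24066 - 0.24373j ; Y_{3,-3}(Ω₂) = 0.00000 + 0.00000j ; Δ = -0.00000 - 0.00000j
  [-2]  conj(Y_{3,-2})(Ω₁) = 0.00133 - 0.31455j ; Y_{3,-2}(Ω₂) = -0.00004 - 0.00007j ; Δ = -0.00002 + 0.00001j
  [-1]  conj(Y_{3,-1})(Ω₁) = -0.08230 + 0.08195j ; Y_{3,-1}(Ω₂) = -0.00623 + 0.00982j ; Δ = -0.00029 - 0.00132j
  [+0]  conj(Y_{3,0})(Ω₁) = -0.31229 + 0.00000j ; Y_{3,0}(Ω₂) = 0.74617 + 0.00000j ; Δ = -0.23302 + 0.00000j
  [+1]  conj(Y_{3,1})(Ω₁) = 0.08230 + 0.08195j ; Y_{3,1}(Ω₂) = 0.00623 + 0.00982j ; Δ = -0.00029 + 0.00132j
  [+2]  conj(Y_{3,2})(Ω₁) = 0.00133 + 0.31455j ; Y_{3,2}(Ω₂) = -0.00004 + 0.00007j ; Δ = -0.00002 - 0.00001j
  [+3]  conj(Y_{3,3})(Ω₁) = 0.24066 - 0.24373j ; Y_{3,3}(Ω₂) = -0.00000 + 0.00000j ; Δ = -0.00000 + 0.00000j
Total Σ_m = -0.23365 - 0.00000j. Multiply by 1.795196: -0.41945 - 0.00000j. P_3(cos γ) = -0.419453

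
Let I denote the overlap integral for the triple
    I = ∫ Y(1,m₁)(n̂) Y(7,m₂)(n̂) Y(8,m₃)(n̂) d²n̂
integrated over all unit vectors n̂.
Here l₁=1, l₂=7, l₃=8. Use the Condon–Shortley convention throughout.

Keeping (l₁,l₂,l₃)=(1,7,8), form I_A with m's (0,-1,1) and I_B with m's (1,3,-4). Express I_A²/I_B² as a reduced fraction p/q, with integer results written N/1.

Shared (l₁,l₂,l₃)=(1,7,8): N and (l;000)² cancel in I_A²/I_B².
A: Δ = 0!·2!·14!/17! = 1/2040; Racah Σ t=0..0: t=0:+1/29030400 = 1/29030400; ⇒ 3j(1 7 8; 0 -1 1)² = 21/680, sgn -1
B: Δ = 0!·2!·14!/17! = 1/2040; Racah Σ t=0..0: t=0:+1/174182400 = 1/174182400; ⇒ 3j(1 7 8; 1 3 -4)² = 11/340, sgn +1
I_A²/I_B² = (21/680)/(11/340) = 21/22

21/22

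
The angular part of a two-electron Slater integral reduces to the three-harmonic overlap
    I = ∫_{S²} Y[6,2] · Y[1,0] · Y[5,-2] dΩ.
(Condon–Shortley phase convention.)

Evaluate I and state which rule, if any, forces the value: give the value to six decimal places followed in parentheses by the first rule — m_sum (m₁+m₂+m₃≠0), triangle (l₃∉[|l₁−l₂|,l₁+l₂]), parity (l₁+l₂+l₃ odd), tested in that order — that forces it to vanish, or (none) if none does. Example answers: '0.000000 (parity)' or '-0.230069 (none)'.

m-sum 0 ✓  L=12 even ✓  5≤5≤7 ✓
Π(2lᵢ+1) = 13×3×11 = 429
triangle coeff Δ(6,1,5) = 1/858
Σ_t [1,1]: t=1:−1/14400 = -1/14400
(3j)²=6/143 [(6 1 5; 0 0 0)], sign=+1
Σ_t [1,1]: t=1:−1/30240 = -1/30240
(3j)²=16/429 [(6 1 5; 2 0 -2)], sign=+1
⇒ 4πI² = 96/143
I = (+1)√(96/143/(4π)) = 0.23113338
No selection rule forces the value: the integral is nonzero (none).

0.231133 (none)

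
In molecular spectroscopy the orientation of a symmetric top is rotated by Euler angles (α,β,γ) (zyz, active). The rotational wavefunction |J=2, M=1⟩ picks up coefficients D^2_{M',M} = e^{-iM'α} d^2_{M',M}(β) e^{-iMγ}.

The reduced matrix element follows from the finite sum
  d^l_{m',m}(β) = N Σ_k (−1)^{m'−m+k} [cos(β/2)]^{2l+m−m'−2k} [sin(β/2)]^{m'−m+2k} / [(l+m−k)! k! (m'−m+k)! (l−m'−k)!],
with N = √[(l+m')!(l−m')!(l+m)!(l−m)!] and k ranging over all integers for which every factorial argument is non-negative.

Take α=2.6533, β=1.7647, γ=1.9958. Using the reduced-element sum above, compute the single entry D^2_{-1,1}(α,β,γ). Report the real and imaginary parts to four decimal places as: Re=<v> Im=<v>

Re=0.2901 Im=0.2240

Split into d^2_{-1,1}(β=1.7647) × two z-phases.
With c≡cos(β/2)=0.635338 and s≡sin(β/2)=0.772234, N=[1·6·6·1]^{1/2}=6.000000
Admissible k: 2..3 (factorial args all ≥0)
  k=2: (−1)^0·6.0000/(2)·0.6353^2·0.7722^2 = +0.722153
  k=3: (−1)^1·6.0000/(6)·0.6353^0·0.7722^4 = -0.355628
d^2_{-1,1}(1.7647) = +0.722153 -0.355628 = +0.366525
D = (-0.883135+0.469119i)·(+0.366525)·(-0.412324-0.911037i) = +0.290113+0.223998i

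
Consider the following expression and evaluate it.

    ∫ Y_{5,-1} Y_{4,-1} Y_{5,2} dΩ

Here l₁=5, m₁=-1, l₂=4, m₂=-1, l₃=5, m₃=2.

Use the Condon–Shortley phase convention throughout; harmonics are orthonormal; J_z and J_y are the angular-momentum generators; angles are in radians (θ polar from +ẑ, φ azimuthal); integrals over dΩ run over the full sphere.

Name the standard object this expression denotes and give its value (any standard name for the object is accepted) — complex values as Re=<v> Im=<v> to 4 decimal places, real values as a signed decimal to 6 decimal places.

This is a Gaunt coefficient — the integral of a triple product of spherical harmonics over the sphere.
Checks pass: Σm=0; 14 even; l₃=5∈[1,9].
(2·5+1)(2·4+1)(2·5+1) = 1089
Δ: 4! 6! 4! / 15! → 1/3153150
sum: t=0:+1/69120 t=1:−1/1728 t=2:+1/576 t=3:−1/1728 t=4:+1/69120 = 7/11520
3j²(5 4 5; 0 0 0) = Δ·Π!·Σ² = 2/143  (sign -1)
sum: t=0:+1/103680 t=1:−1/2880 t=2:+1/1152 t=3:−1/5184 = 7/20736
3j²(5 4 5; -1 -1 2) = Δ·Π!·Σ² = 35/2574  (sign -1)
combine: 4πI² = 1089·2/143·35/2574 = 35/169
take √, sign +1: I = 0.12837656

Gaunt coefficient, +0.128377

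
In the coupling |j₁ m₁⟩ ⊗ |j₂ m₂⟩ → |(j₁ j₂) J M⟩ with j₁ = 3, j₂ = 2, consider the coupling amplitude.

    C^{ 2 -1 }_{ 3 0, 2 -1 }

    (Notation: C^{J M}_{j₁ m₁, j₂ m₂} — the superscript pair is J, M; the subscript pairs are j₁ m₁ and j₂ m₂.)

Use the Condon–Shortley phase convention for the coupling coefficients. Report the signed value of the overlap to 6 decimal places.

-0.534522

triangle: 3!·3!·1!/8! = 36/40320
(j±m)!: 3!·3!·1!·3!·1!·3! = 1296
prefactor² = (2J+1)·Δ·N² = 81/14
  k=0: +1/(0!·3!·3!·1!·0!·0!) = 1/36
  k=1: −1/(1!·2!·2!·0!·1!·1!) = -1/4
Σ = -2/9  ⇒  CG² = 81/14·(-2/9)² = 2/7
CG = −√(2/7) = -0.534522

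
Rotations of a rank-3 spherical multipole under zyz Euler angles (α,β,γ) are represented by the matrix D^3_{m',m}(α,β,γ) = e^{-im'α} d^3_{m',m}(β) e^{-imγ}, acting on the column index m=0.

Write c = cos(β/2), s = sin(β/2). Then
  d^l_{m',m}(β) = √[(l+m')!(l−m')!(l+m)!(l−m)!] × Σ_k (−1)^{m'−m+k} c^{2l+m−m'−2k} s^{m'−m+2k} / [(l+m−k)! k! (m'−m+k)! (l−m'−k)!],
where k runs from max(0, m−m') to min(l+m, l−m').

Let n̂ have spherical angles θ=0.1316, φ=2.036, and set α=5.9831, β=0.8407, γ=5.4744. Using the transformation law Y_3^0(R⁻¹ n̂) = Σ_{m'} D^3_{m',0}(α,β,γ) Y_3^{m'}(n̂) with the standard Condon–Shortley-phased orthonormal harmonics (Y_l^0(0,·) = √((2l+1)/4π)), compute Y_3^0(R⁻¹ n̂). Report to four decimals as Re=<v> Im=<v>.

Need the full column D^3_{m',0} for m'=−3..3 at α=5.9831, β=0.8407, γ=5.4744.
cos(β/2)=0.912946, sin(β/2)=0.408080
d^3_{-3,0}: single k=3 term ⇒ +0.231253;  D = +0.143703-0.181183i
d^3_{-2,0}: k∈[2..3] ⇒ +0.633624 -0.126600 = +0.507025;  D = +0.418417-0.286359i
d^3_{-1,0}: k∈[1..3] ⇒ +0.896524 -0.537382 +0.035790 = +0.394932;  D = +0.377283-0.116742i
d^3_{0,0}: k∈[0..3] ⇒ +0.578990 -1.041151 +0.208024 -0.004618 = -0.258755;  D = -0.258755+0.000000i
d^3_{1,0}: k∈[0..2] ⇒ -0.896524 +0.537382 -0.035790 = -0.394932;  D = -0.377283-0.116742i
d^3_{2,0}: k∈[0..1] ⇒ +0.633624 -0.126600 = +0.507025;  D = +0.418417+0.286359i
d^3_{3,0}: single k=0 term ⇒ -0.231253;  D = -0.143703-0.181183i
Y_3^{m'}(θ=0.1316,φ=2.036) and Σ D·Y over m':
  (+0.1437-0.1812i)·(+0.0009+0.0002i)  (+0.4184-0.2864i)·(-0.0104+0.0140i)  (+0.3773-0.1167i)·(-0.0745-0.1483i)  (-0.2588+0.0000i)·(+0.7080+0.0000i)  (-0.3773-0.1167i)·(+0.0745-0.1483i)  (+0.4184+0.2864i)·(-0.0104-0.0140i)  (-0.1437-0.1812i)·(-0.0009+0.0002i)
Y_3^0(R⁻¹ n̂) = -0.274416-0.000000i

Re=-0.2744 Im=0.0000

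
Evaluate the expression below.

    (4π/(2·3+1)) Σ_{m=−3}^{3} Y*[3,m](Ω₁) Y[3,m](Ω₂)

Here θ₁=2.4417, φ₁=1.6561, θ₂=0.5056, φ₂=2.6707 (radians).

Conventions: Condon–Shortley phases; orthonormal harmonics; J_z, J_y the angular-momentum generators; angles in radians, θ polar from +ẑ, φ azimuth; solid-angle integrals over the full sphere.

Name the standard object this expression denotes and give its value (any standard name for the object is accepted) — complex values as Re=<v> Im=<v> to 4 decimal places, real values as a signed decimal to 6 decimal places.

Legendre polynomial (addition theorem), +0.435737

This sum is the spherical-harmonic addition theorem: it equals the Legendre polynomial P_l(cos γ) of the angle γ between the two directions.
Addition theorem: P_3(cos γ) = (4π/7) Σ_m Y*_{lm}(Ω₁) Y_{lm}(Ω₂), m = −3…3:
  m=-3: (0.028225, -0.107875) × (-0.007464, -0.046811) = (-0.005260, -0.000516)  (running Σ = (-0.005260, -0.000516))
  m=-2: (0.319638, 0.055068) × (0.123400, 0.169598) = (0.030104, 0.061006)  (running Σ = (0.024843, 0.060489))
  m=-1: (-0.034150, 0.399366) × (-0.394356, -0.200762) = (0.093645, -0.150636)  (running Σ = (0.118489, -0.090147))
  m=0: (0.021281, -0.000000) × (0.270040, 0.000000) = (0.005747, 0.000000)  (running Σ = (0.124235, -0.090147))
  m=1: (0.034150, 0.399366) × (0.394356, -0.200762) = (0.093645, 0.150636)  (running Σ = (0.217881, 0.060489))
  m=2: (0.319638, -0.055068) × (0.123400, -0.169598) = (0.030104, -0.061006)  (running Σ = (0.247984, -0.000516))
  m=3: (-0.028225, -0.107875) × (0.007464, -0.046811) = (-0.005260, 0.000516)  (running Σ = (0.242724, 0.000000))
Accumulated sum (0.242724, 0.000000); after 4π/(2l+1) scaling, (0.435737, 0.000000) ⇒ P_3 = 0.435737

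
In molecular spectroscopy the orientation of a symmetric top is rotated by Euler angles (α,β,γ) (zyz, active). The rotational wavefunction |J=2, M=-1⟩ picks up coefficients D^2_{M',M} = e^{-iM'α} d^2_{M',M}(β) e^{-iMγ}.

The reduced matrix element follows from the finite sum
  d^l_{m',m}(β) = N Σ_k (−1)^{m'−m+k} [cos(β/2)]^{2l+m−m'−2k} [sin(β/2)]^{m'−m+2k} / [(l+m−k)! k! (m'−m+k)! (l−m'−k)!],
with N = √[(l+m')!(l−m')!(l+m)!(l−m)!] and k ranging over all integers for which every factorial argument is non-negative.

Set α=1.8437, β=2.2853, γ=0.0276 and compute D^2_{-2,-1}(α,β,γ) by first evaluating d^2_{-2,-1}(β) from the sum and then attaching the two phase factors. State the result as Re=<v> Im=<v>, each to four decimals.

Re=-0.1094 Im=-0.0706

First d^2_{-2,-1}(β=2.2853), then the phase factors e^{-i(-2)α} and e^{-i(-1)γ}:
With c≡cos(β/2)=0.415185 and s≡sin(β/2)=0.909737, N=[1·24·1·6]^{1/2}=12.000000
The bounds max(0,m−m')=1 and min(l+m,l−m')=1 give 1 term
  k=1: (−1)^0·12.0000/(6)·0.4152^3·0.9097^1 = +0.130218
d^2_{-2,-1}(2.2853) = +0.130218
D = (-0.854708-0.519108i)·(+0.130218)·(+0.999619+0.027596i) = -0.109391-0.070643i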